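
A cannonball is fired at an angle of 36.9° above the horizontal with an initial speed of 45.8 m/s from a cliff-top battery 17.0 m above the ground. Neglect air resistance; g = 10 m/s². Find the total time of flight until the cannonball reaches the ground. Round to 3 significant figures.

6.06 s

Vertical component: v_y = 45.8 sin 36.9° = 27.50 m/s.
Taking up as positive with launch at y = 17.0 m, landing at y = 0: 0 = 17.0 + 27.50 t − ½(10) t².
Solving 5.000 t² − 27.50 t − 17.0 = 0 gives t = [27.50 + √(27.50² + 4·5.000·17.0)] / 10.00 = 6.06 s.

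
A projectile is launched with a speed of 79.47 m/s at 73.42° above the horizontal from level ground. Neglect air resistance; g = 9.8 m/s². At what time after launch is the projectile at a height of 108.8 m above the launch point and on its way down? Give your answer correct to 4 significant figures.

13.95 s

v_y0 = 79.47 sin 73.42° = 76.166 m/s.
Set y = v_y0 t − ½ g t² = 108.8: 4.900 t² − 76.166 t + 108.8 = 0.
t = [76.166 ± √(5801.3 − 2132.5)] / 9.8 = (76.166 ± 60.571) / 9.8, giving t = 1.591 s or t = 13.95 s.
On the way down corresponds to the larger root: t = 13.95 s.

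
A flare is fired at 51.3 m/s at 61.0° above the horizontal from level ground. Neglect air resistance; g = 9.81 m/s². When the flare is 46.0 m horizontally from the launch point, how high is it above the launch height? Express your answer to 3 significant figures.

v_x = 51.3 cos 61.0° = 24.87 m/s, v_y0 = 51.3 sin 61.0° = 44.87 m/s.
Time to reach x = 46.0 m: t = x / v_x = 46.0 / 24.87 = 1.850 s.
y = v_y0 t − ½ g t² = 44.87×1.850 − 4.905×1.850² = 66.2 m.

66.2 m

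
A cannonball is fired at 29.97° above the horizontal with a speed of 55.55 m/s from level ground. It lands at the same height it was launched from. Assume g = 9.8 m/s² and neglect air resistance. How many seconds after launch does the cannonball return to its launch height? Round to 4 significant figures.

Vertical component: v_y = 55.55 sin 29.97° = 27.750 m/s.
For a projectile landing at launch height, time of flight is t = 2 v_y / g = 2 × 27.750 / 9.8 = 5.663 s.

5.663 s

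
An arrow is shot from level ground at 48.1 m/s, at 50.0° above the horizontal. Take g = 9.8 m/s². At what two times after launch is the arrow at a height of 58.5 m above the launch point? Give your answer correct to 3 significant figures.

v_y0 = 48.1 sin 50.0° = 36.85 m/s.
Set y = v_y0 t − ½ g t² = 58.5: 4.900 t² − 36.85 t + 58.5 = 0.
t = [36.85 ± √(1358 − 1147)] / 9.8 = (36.85 ± 14.53) / 9.8, giving t = 2.28 s or t = 5.24 s.
So the arrow is at 58.5 m at t = 2.28 s (rising) and t = 5.24 s (falling).

2.28 s and 5.24 s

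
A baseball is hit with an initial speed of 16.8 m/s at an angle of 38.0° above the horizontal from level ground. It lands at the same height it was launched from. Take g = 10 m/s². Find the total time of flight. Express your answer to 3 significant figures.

Vertical component: v_y = 16.8 sin 38.0° = 10.34 m/s.
For a projectile landing at launch height, time of flight is t = 2 v_y / g = 2 × 10.34 / 10 = 2.07 s.

2.07 s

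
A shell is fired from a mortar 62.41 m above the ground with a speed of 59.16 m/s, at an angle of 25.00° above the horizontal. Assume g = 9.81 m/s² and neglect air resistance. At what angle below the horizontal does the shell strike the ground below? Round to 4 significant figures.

v_x = 59.16 cos 25.00° = 53.617 m/s.
At impact |v_y| = √(v_y0² + 2 g h) = √(25.002² + 2×9.81×62.41) = 43.007 m/s.
Angle below horizontal = arctan(|v_y| / v_x) = arctan(43.007 / 53.617) = 38.73°.

38.73°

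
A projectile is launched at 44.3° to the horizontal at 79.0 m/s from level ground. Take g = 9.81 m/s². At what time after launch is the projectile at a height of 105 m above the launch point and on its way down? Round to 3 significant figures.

8.82 s

v_y0 = 79.0 sin 44.3° = 55.17 m/s.
Set y = v_y0 t − ½ g t² = 105: 4.905 t² − 55.17 t + 105 = 0.
t = [55.17 ± √(3044 − 2060)] / 9.81 = (55.17 ± 31.37) / 9.81, giving t = 2.43 s or t = 8.82 s.
On the way down corresponds to the larger root: t = 8.82 s.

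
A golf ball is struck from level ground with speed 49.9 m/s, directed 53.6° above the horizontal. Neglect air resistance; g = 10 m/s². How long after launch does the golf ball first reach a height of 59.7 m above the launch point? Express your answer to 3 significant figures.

v_y0 = 49.9 sin 53.6° = 40.16 m/s.
Set y = v_y0 t − ½ g t² = 59.7: 5.000 t² − 40.16 t + 59.7 = 0.
t = [40.16 ± √(1613 − 1194)] / 10 = (40.16 ± 20.47) / 10, giving t = 1.97 s or t = 6.06 s.
The golf ball is on the way up at the first time, so t = 1.97 s.

1.97 s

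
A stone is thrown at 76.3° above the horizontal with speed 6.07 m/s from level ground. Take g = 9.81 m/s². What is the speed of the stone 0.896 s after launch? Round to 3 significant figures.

3.23 m/s

v_x = 6.07 cos 76.3° = 1.438 m/s (constant).
v_y(t) = 6.07 sin 76.3° − g t = 5.897 − 9.81 × 0.896 = -2.893 m/s.
Speed = √(v_x² + v_y²) = √(2.068 + 8.369) = 3.23 m/s.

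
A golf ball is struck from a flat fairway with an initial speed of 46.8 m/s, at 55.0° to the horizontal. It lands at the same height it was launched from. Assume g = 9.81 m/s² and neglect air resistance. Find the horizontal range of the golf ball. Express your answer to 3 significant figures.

Components: v_x = 46.8 cos 55.0° = 26.84 m/s, v_y = 46.8 sin 55.0° = 38.34 m/s.
Time of flight (same landing height): t = 2 v_y / g = 2 × 38.34 / 9.81 = 7.817 s.
Range: R = v_x · t = 26.84 × 7.817 = 210 m.

210 m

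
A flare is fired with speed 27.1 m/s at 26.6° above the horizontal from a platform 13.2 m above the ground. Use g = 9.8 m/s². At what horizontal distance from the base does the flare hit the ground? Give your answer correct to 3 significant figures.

79.8 m

Components: v_x = 27.1 cos 26.6° = 24.23 m/s, v_y = 27.1 sin 26.6° = 12.13 m/s.
Vertical: 0 = 13.2 + 12.13 t − ½(9.8) t² ⇒ 4.900 t² − 12.13 t − 13.2 = 0.
t = [12.13 + √(147.1 + 258.7)] / 9.800 = 3.293 s.
Horizontal: R = v_x · t = 24.23 × 3.293 = 79.8 m.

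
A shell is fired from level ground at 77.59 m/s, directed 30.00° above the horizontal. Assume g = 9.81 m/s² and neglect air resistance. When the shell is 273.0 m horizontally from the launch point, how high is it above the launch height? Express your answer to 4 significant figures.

76.65 m

v_x = 77.59 cos 30.00° = 67.195 m/s, v_y0 = 77.59 sin 30.00° = 38.795 m/s.
Time to reach x = 273.0 m: t = x / v_x = 273.0 / 67.195 = 4.0628 s.
y = v_y0 t − ½ g t² = 38.795×4.0628 − 4.905×4.0628² = 76.65 m.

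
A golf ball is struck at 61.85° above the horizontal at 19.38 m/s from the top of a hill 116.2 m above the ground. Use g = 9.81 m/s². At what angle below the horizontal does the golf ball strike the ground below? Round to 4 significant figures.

v_x = 19.38 cos 61.85° = 9.1431 m/s.
At impact |v_y| = √(v_y0² + 2 g h) = √(17.088² + 2×9.81×116.2) = 50.713 m/s.
Angle below horizontal = arctan(|v_y| / v_x) = arctan(50.713 / 9.1431) = 79.78°.

79.78°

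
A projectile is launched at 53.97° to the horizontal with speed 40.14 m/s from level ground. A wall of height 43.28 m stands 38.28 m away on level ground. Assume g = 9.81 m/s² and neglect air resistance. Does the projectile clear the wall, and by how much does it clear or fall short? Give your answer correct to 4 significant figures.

No — it falls 3.543 m short of clearing the wall.

v_x = 40.14 cos 53.97° = 23.611 m/s; v_y0 = 40.14 sin 53.97° = 32.462 m/s.
Time to reach the wall: t = 38.28 / 23.611 = 1.6213 s.
Height at that point: y = 32.462×1.6213 − 4.905×1.6213² = 39.737 m.
That is 43.28 − 39.737 = 3.543 m below the top of the wall, so the projectile does not clear it.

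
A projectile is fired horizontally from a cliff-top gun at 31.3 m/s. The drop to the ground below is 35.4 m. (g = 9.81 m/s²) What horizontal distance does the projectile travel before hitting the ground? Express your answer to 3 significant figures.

Initial vertical velocity is zero, so the fall time comes from h = ½ g t²: t = √(2 × 35.4 / 9.81) = 2.686 s.
Horizontal motion is uniform at 31.3 m/s, so x = 31.3 × 2.686 = 84.1 m.

84.1 m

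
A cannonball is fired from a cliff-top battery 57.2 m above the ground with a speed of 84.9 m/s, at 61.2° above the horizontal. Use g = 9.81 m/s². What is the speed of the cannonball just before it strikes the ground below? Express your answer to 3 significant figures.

91.3 m/s

v_x = 84.9 cos 61.2° = 40.90 m/s is unchanged throughout.
For the vertical component, v_y² = v_y0² + 2 g h = (74.40)² + 2×9.81×57.2 = 6658, so |v_y| = 81.60 m/s.
Impact speed = √(v_x² + v_y²) = √(1673 + 6658) = 91.3 m/s.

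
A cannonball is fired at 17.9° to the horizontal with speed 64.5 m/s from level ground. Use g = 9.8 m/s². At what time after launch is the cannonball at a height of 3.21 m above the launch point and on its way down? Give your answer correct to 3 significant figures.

3.88 s

v_y0 = 64.5 sin 17.9° = 19.82 m/s.
Set y = v_y0 t − ½ g t² = 3.21: 4.900 t² − 19.82 t + 3.21 = 0.
t = [19.82 ± √(392.8 − 62.92)] / 9.8 = (19.82 ± 18.16) / 9.8, giving t = 0.169 s or t = 3.88 s.
On the way down corresponds to the larger root: t = 3.88 s.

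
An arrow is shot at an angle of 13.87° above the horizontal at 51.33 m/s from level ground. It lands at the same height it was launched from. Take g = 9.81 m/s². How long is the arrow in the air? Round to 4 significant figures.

2.509 s

Vertical component: v_y = 51.33 sin 13.87° = 12.305 m/s.
For a projectile landing at launch height, time of flight is t = 2 v_y / g = 2 × 12.305 / 9.81 = 2.509 s.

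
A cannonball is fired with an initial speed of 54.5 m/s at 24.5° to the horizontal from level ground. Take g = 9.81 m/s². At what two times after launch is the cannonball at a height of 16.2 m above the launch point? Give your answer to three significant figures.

0.888 s and 3.72 s

v_y0 = 54.5 sin 24.5° = 22.60 m/s.
Set y = v_y0 t − ½ g t² = 16.2: 4.905 t² − 22.60 t + 16.2 = 0.
t = [22.60 ± √(510.8 − 317.8)] / 9.81 = (22.60 ± 13.89) / 9.81, giving t = 0.888 s or t = 3.72 s.
So the cannonball is at 16.2 m at t = 0.888 s (rising) and t = 3.72 s (falling).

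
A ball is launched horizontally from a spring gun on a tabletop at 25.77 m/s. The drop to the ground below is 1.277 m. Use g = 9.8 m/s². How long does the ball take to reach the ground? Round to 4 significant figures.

0.5105 s

The horizontal speed doesn't affect the fall. With v_y0 = 0, h = ½ g t².
t = √(2 × 1.277 / 9.8) = √0.26061 = 0.5105 s.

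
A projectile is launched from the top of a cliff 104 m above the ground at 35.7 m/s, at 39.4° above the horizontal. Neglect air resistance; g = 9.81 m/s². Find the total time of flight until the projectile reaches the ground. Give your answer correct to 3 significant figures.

Vertical component: v_y = 35.7 sin 39.4° = 22.66 m/s.
Taking up as positive with launch at y = 104 m, landing at y = 0: 0 = 104 + 22.66 t − ½(9.81) t².
Solving 4.905 t² − 22.66 t − 104 = 0 gives t = [22.66 + √(22.66² + 4·4.905·104)] / 9.810 = 7.46 s.

7.46 s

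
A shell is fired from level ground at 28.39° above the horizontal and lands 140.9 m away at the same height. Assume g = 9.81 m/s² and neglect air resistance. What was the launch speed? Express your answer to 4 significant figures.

On level ground, R = v₀² sin(2θ) / g, so v₀ = √(R g / sin 2θ).
sin(2 × 28.39°) = 0.8366.
v₀ = √(140.9 × 9.81 / 0.8366) = √1652.2 = 40.65 m/s.

40.65 m/s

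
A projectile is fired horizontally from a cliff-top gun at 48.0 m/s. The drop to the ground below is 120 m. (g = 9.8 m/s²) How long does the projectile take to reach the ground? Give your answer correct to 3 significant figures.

4.95 s

The horizontal speed doesn't affect the fall. With v_y0 = 0, h = ½ g t².
t = √(2 × 120 / 9.8) = √24.49 = 4.95 s.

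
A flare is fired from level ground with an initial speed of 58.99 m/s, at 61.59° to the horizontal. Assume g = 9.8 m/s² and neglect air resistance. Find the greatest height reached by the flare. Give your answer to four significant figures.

137.4 m

Vertical component of launch velocity: v_y = 58.99 sin 61.59° = 51.886 m/s.
At the highest point the vertical velocity is zero, so v_y² = 2 g h_max.
h_max = (51.886)² / (2 × 9.8) = 2692.2 / 19.60 = 137.4 m.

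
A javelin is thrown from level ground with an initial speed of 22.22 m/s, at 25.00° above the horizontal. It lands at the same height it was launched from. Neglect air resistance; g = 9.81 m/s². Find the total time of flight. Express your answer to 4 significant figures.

Vertical component: v_y = 22.22 sin 25.00° = 9.3906 m/s.
For a projectile landing at launch height, time of flight is t = 2 v_y / g = 2 × 9.3906 / 9.81 = 1.914 s.

1.914 s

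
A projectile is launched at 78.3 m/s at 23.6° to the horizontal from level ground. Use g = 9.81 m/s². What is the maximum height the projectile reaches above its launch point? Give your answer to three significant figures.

50.1 m

Vertical component of launch velocity: v_y = 78.3 sin 23.6° = 31.35 m/s.
At the highest point the vertical velocity is zero, so v_y² = 2 g h_max.
h_max = (31.35)² / (2 × 9.81) = 982.8 / 19.62 = 50.1 m.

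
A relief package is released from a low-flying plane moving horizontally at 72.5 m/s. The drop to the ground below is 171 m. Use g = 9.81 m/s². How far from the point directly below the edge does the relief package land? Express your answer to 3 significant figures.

Initial vertical velocity is zero, so the fall time comes from h = ½ g t²: t = √(2 × 171 / 9.81) = 5.904 s.
Horizontal motion is uniform at 72.5 m/s, so x = 72.5 × 5.904 = 428 m.

428 m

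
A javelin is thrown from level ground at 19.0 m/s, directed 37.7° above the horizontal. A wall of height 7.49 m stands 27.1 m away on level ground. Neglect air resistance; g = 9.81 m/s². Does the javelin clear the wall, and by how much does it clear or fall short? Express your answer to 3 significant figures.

No — it falls 2.48 m short of clearing the wall.

v_x = 19.0 cos 37.7° = 15.03 m/s; v_y0 = 19.0 sin 37.7° = 11.62 m/s.
Time to reach the wall: t = 27.1 / 15.03 = 1.803 s.
Height at that point: y = 11.62×1.803 − 4.905×1.803² = 5.006 m.
That is 7.49 − 5.006 = 2.48 m below the top of the wall, so the javelin does not clear it.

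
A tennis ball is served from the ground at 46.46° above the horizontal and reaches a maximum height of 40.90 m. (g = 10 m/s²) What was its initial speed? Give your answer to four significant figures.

At maximum height v_y = 0, so (v₀ sin θ)² = 2 g H.
v₀ sin 46.46° = √(2 × 10 × 40.90) = 28.601 m/s.
v₀ = 28.601 / sin 46.46° = 28.601 / 0.7249 = 39.46 m/s.

39.46 m/s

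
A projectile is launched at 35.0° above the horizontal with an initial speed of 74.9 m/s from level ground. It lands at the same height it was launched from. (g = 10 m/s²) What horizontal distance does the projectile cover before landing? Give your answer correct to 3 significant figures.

For level ground, R = v₀² sin(2θ) / g.
sin(2 × 35.0°) = sin 70.00° = 0.9397.
R = (74.9)² × 0.9397 / 10 = 527 m.

527 m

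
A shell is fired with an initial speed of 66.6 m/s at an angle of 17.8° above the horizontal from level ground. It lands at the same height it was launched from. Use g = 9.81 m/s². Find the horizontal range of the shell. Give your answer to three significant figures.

263 m

Components: v_x = 66.6 cos 17.8° = 63.41 m/s, v_y = 66.6 sin 17.8° = 20.36 m/s.
Time of flight (same landing height): t = 2 v_y / g = 2 × 20.36 / 9.81 = 4.151 s.
Range: R = v_x · t = 63.41 × 4.151 = 263 m.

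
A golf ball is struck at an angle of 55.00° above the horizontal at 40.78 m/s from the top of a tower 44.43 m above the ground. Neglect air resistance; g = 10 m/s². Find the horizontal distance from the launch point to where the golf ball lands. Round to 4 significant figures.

Components: v_x = 40.78 cos 55.00° = 23.390 m/s, v_y = 40.78 sin 55.00° = 33.405 m/s.
Vertical: 0 = 44.43 + 33.405 t − ½(10) t² ⇒ 5.000 t² − 33.405 t − 44.43 = 0.
t = [33.405 + √(1115.9 + 888.60)] / 10.00 = 7.8177 s.
Horizontal: R = v_x · t = 23.390 × 7.8177 = 182.9 m.

182.9 m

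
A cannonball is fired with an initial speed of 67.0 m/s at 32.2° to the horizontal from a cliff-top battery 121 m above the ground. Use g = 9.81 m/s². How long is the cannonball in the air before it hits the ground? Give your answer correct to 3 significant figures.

9.80 s

Vertical component: v_y = 67.0 sin 32.2° = 35.70 m/s.
Taking up as positive with launch at y = 121 m, landing at y = 0: 0 = 121 + 35.70 t − ½(9.81) t².
Solving 4.905 t² − 35.70 t − 121 = 0 gives t = [35.70 + √(35.70² + 4·4.905·121)] / 9.810 = 9.80 s.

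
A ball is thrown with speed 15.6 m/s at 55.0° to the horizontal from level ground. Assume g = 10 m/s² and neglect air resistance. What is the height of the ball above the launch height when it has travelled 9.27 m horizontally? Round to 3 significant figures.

v_x = 15.6 cos 55.0° = 8.948 m/s, v_y0 = 15.6 sin 55.0° = 12.78 m/s.
Time to reach x = 9.27 m: t = x / v_x = 9.27 / 8.948 = 1.036 s.
y = v_y0 t − ½ g t² = 12.78×1.036 − 5.000×1.036² = 7.87 m.

7.87 m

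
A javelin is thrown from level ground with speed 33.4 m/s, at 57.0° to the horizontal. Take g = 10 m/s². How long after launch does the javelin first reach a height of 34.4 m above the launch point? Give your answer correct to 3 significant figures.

1.82 s

v_y0 = 33.4 sin 57.0° = 28.01 m/s.
Set y = v_y0 t − ½ g t² = 34.4: 5.000 t² − 28.01 t + 34.4 = 0.
t = [28.01 ± √(784.6 − 688.0)] / 10 = (28.01 ± 9.829) / 10, giving t = 1.82 s or t = 3.78 s.
The javelin is on the way up at the first time, so t = 1.82 s.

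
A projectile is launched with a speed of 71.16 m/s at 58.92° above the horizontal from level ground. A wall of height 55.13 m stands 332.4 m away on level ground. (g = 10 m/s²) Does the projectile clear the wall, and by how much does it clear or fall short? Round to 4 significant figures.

Yes — it clears the wall by 86.95 m.

v_x = 71.16 cos 58.92° = 36.735 m/s; v_y0 = 71.16 sin 58.92° = 60.945 m/s.
Time to reach the wall: t = 332.4 / 36.735 = 9.0486 s.
Height at that point: y = 60.945×9.0486 − 5.000×9.0486² = 142.08 m.
That is 142.08 − 55.13 = 86.95 m above the top of the wall, so the projectile clears it.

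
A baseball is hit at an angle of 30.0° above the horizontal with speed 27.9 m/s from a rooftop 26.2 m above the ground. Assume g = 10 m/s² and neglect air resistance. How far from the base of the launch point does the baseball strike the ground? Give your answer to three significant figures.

98.5 m

Components: v_x = 27.9 cos 30.0° = 24.16 m/s, v_y = 27.9 sin 30.0° = 13.95 m/s.
Vertical: 0 = 26.2 + 13.95 t − ½(10) t² ⇒ 5.000 t² − 13.95 t − 26.2 = 0.
t = [13.95 + √(194.6 + 524.0)] / 10.00 = 4.076 s.
Horizontal: R = v_x · t = 24.16 × 4.076 = 98.5 m.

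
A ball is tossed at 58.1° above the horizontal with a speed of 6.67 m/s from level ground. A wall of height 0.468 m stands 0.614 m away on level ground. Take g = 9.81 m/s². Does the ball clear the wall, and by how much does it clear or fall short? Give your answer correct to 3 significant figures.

v_x = 6.67 cos 58.1° = 3.525 m/s; v_y0 = 6.67 sin 58.1° = 5.663 m/s.
Time to reach the wall: t = 0.614 / 3.525 = 0.1742 s.
Height at that point: y = 5.663×0.1742 − 4.905×0.1742² = 0.8376 m.
That is 0.8376 − 0.468 = 0.370 m above the top of the wall, so the ball clears it.

Yes — it clears the wall by 0.370 m.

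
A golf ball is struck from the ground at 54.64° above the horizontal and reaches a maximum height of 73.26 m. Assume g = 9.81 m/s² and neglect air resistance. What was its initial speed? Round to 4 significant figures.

At maximum height v_y = 0, so (v₀ sin θ)² = 2 g H.
v₀ sin 54.64° = √(2 × 9.81 × 73.26) = 37.913 m/s.
v₀ = 37.913 / sin 54.64° = 37.913 / 0.8155 = 46.49 m/s.

46.49 m/s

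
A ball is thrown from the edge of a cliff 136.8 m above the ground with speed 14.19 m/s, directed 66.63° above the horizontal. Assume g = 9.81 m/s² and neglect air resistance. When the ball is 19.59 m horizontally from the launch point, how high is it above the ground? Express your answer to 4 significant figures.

122.7 m

v_x = 14.19 cos 66.63° = 5.6287 m/s, v_y0 = 14.19 sin 66.63° = 13.026 m/s.
Time to reach x = 19.59 m: t = x / v_x = 19.59 / 5.6287 = 3.4804 s.
y = 136.8 + v_y0 t − ½ g t² = 136.8 + 13.026×3.4804 − 4.905×3.4804² = 122.7 m.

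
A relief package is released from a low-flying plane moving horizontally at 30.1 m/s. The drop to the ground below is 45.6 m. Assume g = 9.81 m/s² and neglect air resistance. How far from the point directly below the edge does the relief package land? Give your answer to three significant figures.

91.8 m

Initial vertical velocity is zero, so the fall time comes from h = ½ g t²: t = √(2 × 45.6 / 9.81) = 3.049 s.
Horizontal motion is uniform at 30.1 m/s, so x = 30.1 × 3.049 = 91.8 m.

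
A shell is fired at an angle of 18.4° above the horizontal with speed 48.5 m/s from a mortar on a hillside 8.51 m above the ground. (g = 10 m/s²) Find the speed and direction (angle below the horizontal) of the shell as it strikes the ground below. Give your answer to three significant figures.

50.2 m/s at 23.6° below the horizontal

v_x = 48.5 cos 18.4° = 46.02 m/s (constant).
|v_y| at impact = √((15.31)² + 2×10×8.51) = 20.11 m/s.
Speed = √(46.02² + 20.11²) = 50.2 m/s; angle = arctan(20.11/46.02) = 23.6° below horizontal.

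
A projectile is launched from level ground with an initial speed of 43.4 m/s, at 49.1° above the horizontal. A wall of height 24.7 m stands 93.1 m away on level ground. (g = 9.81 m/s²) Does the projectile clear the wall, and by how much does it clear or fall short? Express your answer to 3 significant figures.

v_x = 43.4 cos 49.1° = 28.42 m/s; v_y0 = 43.4 sin 49.1° = 32.80 m/s.
Time to reach the wall: t = 93.1 / 28.42 = 3.276 s.
Height at that point: y = 32.80×3.276 − 4.905×3.276² = 54.81 m.
That is 54.81 − 24.7 = 30.1 m above the top of the wall, so the projectile clears it.

Yes — it clears the wall by 30.1 m.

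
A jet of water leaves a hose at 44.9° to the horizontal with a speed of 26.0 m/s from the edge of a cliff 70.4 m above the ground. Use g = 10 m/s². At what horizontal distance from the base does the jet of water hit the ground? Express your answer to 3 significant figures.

111 m

Components: v_x = 26.0 cos 44.9° = 18.42 m/s, v_y = 26.0 sin 44.9° = 18.35 m/s.
Vertical: 0 = 70.4 + 18.35 t − ½(10) t² ⇒ 5.000 t² − 18.35 t − 70.4 = 0.
t = [18.35 + √(336.7 + 1408)] / 10.00 = 6.012 s.
Horizontal: R = v_x · t = 18.42 × 6.012 = 111 m.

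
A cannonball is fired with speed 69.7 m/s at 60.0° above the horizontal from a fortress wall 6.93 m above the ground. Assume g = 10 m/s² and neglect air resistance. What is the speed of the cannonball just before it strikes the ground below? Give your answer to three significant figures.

v_x = 69.7 cos 60.0° = 34.85 m/s is unchanged throughout.
For the vertical component, v_y² = v_y0² + 2 g h = (60.36)² + 2×10×6.93 = 3782, so |v_y| = 61.50 m/s.
Impact speed = √(v_x² + v_y²) = √(1215 + 3782) = 70.7 m/s.

70.7 m/s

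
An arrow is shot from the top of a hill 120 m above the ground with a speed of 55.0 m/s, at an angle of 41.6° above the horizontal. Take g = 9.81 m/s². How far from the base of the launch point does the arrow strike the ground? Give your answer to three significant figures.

Components: v_x = 55.0 cos 41.6° = 41.13 m/s, v_y = 55.0 sin 41.6° = 36.52 m/s.
Vertical: 0 = 120 + 36.52 t − ½(9.81) t² ⇒ 4.905 t² − 36.52 t − 120 = 0.
t = [36.52 + √(1334 + 2354)] / 9.810 = 9.913 s.
Horizontal: R = v_x · t = 41.13 × 9.913 = 408 m.

408 m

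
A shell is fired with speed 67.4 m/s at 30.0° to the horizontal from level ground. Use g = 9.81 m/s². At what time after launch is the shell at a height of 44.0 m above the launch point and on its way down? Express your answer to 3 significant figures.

v_y0 = 67.4 sin 30.0° = 33.70 m/s.
Set y = v_y0 t − ½ g t² = 44.0: 4.905 t² − 33.70 t + 44.0 = 0.
t = [33.70 ± √(1136 − 863.3)] / 9.81 = (33.70 ± 16.51) / 9.81, giving t = 1.75 s or t = 5.12 s.
On the way down corresponds to the larger root: t = 5.12 s.

5.12 s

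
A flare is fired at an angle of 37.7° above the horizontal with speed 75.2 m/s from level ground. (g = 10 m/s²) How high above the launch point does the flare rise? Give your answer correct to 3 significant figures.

Vertical component of launch velocity: v_y = 75.2 sin 37.7° = 45.99 m/s.
At the highest point the vertical velocity is zero, so v_y² = 2 g h_max.
h_max = (45.99)² / (2 × 10) = 2115 / 20.00 = 106 m.

106 m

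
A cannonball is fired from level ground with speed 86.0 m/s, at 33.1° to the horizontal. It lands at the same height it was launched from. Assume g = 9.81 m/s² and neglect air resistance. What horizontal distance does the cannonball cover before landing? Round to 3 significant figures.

690 m

For level ground, R = v₀² sin(2θ) / g.
sin(2 × 33.1°) = sin 66.20° = 0.9150.
R = (86.0)² × 0.9150 / 9.81 = 690 m.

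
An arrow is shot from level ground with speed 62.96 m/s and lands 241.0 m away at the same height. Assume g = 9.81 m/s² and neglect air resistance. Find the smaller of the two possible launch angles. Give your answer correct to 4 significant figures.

Level-ground range: R = v₀² sin(2θ)/g ⇒ sin 2θ = R g / v₀² = 241.0×9.81/62.96² = 0.5964.
2θ = arcsin(0.5964) = 36.612° or 180° − 36.612° = 143.388°.
So θ = 18.31° or θ = 71.69°.

18.31°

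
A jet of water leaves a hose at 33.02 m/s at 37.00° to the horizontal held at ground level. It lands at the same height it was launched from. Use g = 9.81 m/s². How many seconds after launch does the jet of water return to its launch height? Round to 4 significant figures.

4.051 s

Vertical component: v_y = 33.02 sin 37.00° = 19.872 m/s.
For a projectile landing at launch height, time of flight is t = 2 v_y / g = 2 × 19.872 / 9.81 = 4.051 s.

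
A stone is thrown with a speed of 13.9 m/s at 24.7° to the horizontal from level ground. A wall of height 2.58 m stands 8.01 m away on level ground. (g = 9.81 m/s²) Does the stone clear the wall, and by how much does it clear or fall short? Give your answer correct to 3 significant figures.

No — it falls 0.869 m short of clearing the wall.

v_x = 13.9 cos 24.7° = 12.63 m/s; v_y0 = 13.9 sin 24.7° = 5.808 m/s.
Time to reach the wall: t = 8.01 / 12.63 = 0.6342 s.
Height at that point: y = 5.808×0.6342 − 4.905×0.6342² = 1.711 m.
That is 2.58 − 1.711 = 0.869 m below the top of the wall, so the stone does not clear it.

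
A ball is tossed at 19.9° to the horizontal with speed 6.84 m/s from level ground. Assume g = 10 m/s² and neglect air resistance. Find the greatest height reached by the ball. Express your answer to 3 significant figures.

0.271 m

Vertical component of launch velocity: v_y = 6.84 sin 19.9° = 2.328 m/s.
At the highest point the vertical velocity is zero, so v_y² = 2 g h_max.
h_max = (2.328)² / (2 × 10) = 5.420 / 20.00 = 0.271 m.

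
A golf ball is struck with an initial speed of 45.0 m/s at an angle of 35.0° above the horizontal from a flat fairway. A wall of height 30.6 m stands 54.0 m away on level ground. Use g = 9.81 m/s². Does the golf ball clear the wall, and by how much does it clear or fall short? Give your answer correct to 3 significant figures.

v_x = 45.0 cos 35.0° = 36.86 m/s; v_y0 = 45.0 sin 35.0° = 25.81 m/s.
Time to reach the wall: t = 54.0 / 36.86 = 1.465 s.
Height at that point: y = 25.81×1.465 − 4.905×1.465² = 27.28 m.
That is 30.6 − 27.28 = 3.32 m below the top of the wall, so the golf ball does not clear it.

No — it falls 3.32 m short of clearing the wall.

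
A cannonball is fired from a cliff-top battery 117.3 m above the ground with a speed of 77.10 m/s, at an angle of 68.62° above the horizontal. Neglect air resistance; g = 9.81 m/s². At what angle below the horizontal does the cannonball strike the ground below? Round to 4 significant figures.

v_x = 77.10 cos 68.62° = 28.107 m/s.
At impact |v_y| = √(v_y0² + 2 g h) = √(71.794² + 2×9.81×117.3) = 86.347 m/s.
Angle below horizontal = arctan(|v_y| / v_x) = arctan(86.347 / 28.107) = 71.97°.

71.97°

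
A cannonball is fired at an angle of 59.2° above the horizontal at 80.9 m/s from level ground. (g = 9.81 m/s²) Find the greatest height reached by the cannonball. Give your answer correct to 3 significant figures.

Vertical component of launch velocity: v_y = 80.9 sin 59.2° = 69.49 m/s.
At the highest point the vertical velocity is zero, so v_y² = 2 g h_max.
h_max = (69.49)² / (2 × 9.81) = 4829 / 19.62 = 246 m.

246 m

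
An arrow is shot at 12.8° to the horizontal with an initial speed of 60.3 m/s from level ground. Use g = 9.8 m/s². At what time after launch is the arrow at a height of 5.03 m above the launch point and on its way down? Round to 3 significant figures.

v_y0 = 60.3 sin 12.8° = 13.36 m/s.
Set y = v_y0 t − ½ g t² = 5.03: 4.900 t² − 13.36 t + 5.03 = 0.
t = [13.36 ± √(178.5 − 98.59)] / 9.8 = (13.36 ± 8.939) / 9.8, giving t = 0.451 s or t = 2.28 s.
On the way down corresponds to the larger root: t = 2.28 s.

2.28 s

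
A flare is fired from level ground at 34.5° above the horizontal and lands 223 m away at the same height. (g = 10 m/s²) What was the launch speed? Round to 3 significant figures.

48.9 m/s

On level ground, R = v₀² sin(2θ) / g, so v₀ = √(R g / sin 2θ).
sin(2 × 34.5°) = 0.9336.
v₀ = √(223 × 10 / 0.9336) = √2389 = 48.9 m/s.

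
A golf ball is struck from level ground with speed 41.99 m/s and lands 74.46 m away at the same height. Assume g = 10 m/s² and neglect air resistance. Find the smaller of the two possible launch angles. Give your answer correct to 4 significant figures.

12.49°

Level-ground range: R = v₀² sin(2θ)/g ⇒ sin 2θ = R g / v₀² = 74.46×10/41.99² = 0.4223.
2θ = arcsin(0.4223) = 24.980° or 180° − 24.980° = 155.020°.
So θ = 12.49° or θ = 77.51°.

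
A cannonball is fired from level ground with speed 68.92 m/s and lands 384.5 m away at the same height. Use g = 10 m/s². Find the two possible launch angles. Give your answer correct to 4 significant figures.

27.02° and 62.98°

Level-ground range: R = v₀² sin(2θ)/g ⇒ sin 2θ = R g / v₀² = 384.5×10/68.92² = 0.8095.
2θ = arcsin(0.8095) = 54.047° or 180° − 54.047° = 125.953°.
So θ = 27.02° or θ = 62.98°.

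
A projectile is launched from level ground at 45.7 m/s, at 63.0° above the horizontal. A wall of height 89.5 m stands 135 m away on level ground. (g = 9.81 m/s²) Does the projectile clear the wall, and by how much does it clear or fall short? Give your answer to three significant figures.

No — it falls 32.2 m short of clearing the wall.

v_x = 45.7 cos 63.0° = 20.75 m/s; v_y0 = 45.7 sin 63.0° = 40.72 m/s.
Time to reach the wall: t = 135 / 20.75 = 6.506 s.
Height at that point: y = 40.72×6.506 − 4.905×6.506² = 57.31 m.
That is 89.5 − 57.31 = 32.2 m below the top of the wall, so the projectile does not clear it.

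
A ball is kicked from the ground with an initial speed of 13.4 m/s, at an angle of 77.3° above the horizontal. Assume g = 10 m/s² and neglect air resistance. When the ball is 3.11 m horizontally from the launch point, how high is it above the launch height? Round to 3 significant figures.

8.23 m

v_x = 13.4 cos 77.3° = 2.946 m/s, v_y0 = 13.4 sin 77.3° = 13.07 m/s.
Time to reach x = 3.11 m: t = x / v_x = 3.11 / 2.946 = 1.056 s.
y = v_y0 t − ½ g t² = 13.07×1.056 − 5.000×1.056² = 8.23 m.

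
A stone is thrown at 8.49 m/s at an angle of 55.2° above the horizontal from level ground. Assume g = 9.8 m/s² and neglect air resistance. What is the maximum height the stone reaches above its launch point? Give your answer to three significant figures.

2.48 m

Vertical component of launch velocity: v_y = 8.49 sin 55.2° = 6.972 m/s.
At the highest point the vertical velocity is zero, so v_y² = 2 g h_max.
h_max = (6.972)² / (2 × 9.8) = 48.61 / 19.60 = 2.48 m.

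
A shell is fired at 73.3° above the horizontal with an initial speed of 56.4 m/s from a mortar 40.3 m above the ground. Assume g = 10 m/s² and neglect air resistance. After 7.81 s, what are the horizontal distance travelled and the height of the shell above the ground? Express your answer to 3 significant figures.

x = 127 m, y = 157 m

v_x = 56.4 cos 73.3° = 16.21 m/s; v_y0 = 56.4 sin 73.3° = 54.02 m/s.
x = v_x t = 16.21 × 7.81 = 127 m.
y = 40.3 + v_y0 t − ½ g t² = 157 m.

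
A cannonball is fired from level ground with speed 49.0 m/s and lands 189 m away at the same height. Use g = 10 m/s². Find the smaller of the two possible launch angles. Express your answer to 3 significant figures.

Level-ground range: R = v₀² sin(2θ)/g ⇒ sin 2θ = R g / v₀² = 189×10/49.0² = 0.7872.
2θ = arcsin(0.7872) = 51.92° or 180° − 51.92° = 128.08°.
So θ = 26.0° or θ = 64.0°.

26.0°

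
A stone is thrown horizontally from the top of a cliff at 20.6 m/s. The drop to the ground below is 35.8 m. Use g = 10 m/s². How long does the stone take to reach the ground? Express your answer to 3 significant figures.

The horizontal speed doesn't affect the fall. With v_y0 = 0, h = ½ g t².
t = √(2 × 35.8 / 10) = √7.160 = 2.68 s.

2.68 s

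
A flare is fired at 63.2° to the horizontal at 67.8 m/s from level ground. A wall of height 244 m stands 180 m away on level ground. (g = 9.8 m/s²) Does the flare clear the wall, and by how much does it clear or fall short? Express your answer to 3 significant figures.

No — it falls 57.5 m short of clearing the wall.

v_x = 67.8 cos 63.2° = 30.57 m/s; v_y0 = 67.8 sin 63.2° = 60.52 m/s.
Time to reach the wall: t = 180 / 30.57 = 5.888 s.
Height at that point: y = 60.52×5.888 − 4.900×5.888² = 186.5 m.
That is 244 − 186.5 = 57.5 m below the top of the wall, so the flare does not clear it.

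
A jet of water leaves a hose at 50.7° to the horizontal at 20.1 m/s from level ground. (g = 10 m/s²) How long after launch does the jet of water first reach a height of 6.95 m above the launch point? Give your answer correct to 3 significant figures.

0.541 s

v_y0 = 20.1 sin 50.7° = 15.55 m/s.
Set y = v_y0 t − ½ g t² = 6.95: 5.000 t² − 15.55 t + 6.95 = 0.
t = [15.55 ± √(241.8 − 139.0)] / 10 = (15.55 ± 10.14) / 10, giving t = 0.541 s or t = 2.57 s.
The jet of water is on the way up at the first time, so t = 0.541 s.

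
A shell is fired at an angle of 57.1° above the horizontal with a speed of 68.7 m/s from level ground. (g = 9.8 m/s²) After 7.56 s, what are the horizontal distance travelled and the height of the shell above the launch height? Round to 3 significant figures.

v_x = 68.7 cos 57.1° = 37.32 m/s; v_y0 = 68.7 sin 57.1° = 57.68 m/s.
x = v_x t = 37.32 × 7.56 = 282 m.
y = v_y0 t − ½ g t² = 57.68×7.56 − 4.900×7.56² = 156 m.

x = 282 m, y = 156 m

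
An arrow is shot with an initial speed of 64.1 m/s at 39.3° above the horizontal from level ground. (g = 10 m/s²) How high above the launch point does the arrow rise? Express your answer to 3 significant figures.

Vertical component of launch velocity: v_y = 64.1 sin 39.3° = 40.60 m/s.
At the highest point the vertical velocity is zero, so v_y² = 2 g h_max.
h_max = (40.60)² / (2 × 10) = 1648 / 20.00 = 82.4 m.

82.4 m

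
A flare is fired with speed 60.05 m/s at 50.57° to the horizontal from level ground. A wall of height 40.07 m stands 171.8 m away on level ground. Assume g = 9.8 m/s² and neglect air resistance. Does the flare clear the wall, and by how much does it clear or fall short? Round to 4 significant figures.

Yes — it clears the wall by 69.44 m.

v_x = 60.05 cos 50.57° = 38.140 m/s; v_y0 = 60.05 sin 50.57° = 46.383 m/s.
Time to reach the wall: t = 171.8 / 38.140 = 4.5045 s.
Height at that point: y = 46.383×4.5045 − 4.900×4.5045² = 109.51 m.
That is 109.51 − 40.07 = 69.44 m above the top of the wall, so the flare clears it.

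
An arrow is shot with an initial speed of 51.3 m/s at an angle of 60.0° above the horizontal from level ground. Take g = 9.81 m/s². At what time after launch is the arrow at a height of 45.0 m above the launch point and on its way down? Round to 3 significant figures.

v_y0 = 51.3 sin 60.0° = 44.43 m/s.
Set y = v_y0 t − ½ g t² = 45.0: 4.905 t² − 44.43 t + 45.0 = 0.
t = [44.43 ± √(1974 − 882.9)] / 9.81 = (44.43 ± 33.03) / 9.81, giving t = 1.16 s or t = 7.90 s.
On the way down corresponds to the larger root: t = 7.90 s.

7.90 s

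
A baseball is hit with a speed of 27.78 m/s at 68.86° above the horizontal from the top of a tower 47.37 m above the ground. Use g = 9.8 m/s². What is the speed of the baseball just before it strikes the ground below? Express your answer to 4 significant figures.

v_x = 27.78 cos 68.86° = 10.019 m/s is unchanged throughout.
For the vertical component, v_y² = v_y0² + 2 g h = (25.910)² + 2×9.8×47.37 = 1599.8, so |v_y| = 39.997 m/s.
Impact speed = √(v_x² + v_y²) = √(100.38 + 1599.8) = 41.23 m/s.

41.23 m/s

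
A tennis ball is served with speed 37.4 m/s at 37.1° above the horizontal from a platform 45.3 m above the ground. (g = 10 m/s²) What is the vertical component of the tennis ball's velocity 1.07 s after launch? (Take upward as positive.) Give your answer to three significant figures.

11.9 m/s

Initial vertical component: v_y0 = 37.4 sin 37.1° = 22.56 m/s.
v_y(t) = v_y0 − g t = 22.56 − 10 × 1.07 = 11.9 m/s.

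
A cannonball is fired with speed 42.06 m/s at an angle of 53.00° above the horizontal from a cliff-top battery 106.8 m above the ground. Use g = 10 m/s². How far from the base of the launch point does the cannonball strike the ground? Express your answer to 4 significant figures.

229.6 m

Components: v_x = 42.06 cos 53.00° = 25.312 m/s, v_y = 42.06 sin 53.00° = 33.591 m/s.
Vertical: 0 = 106.8 + 33.591 t − ½(10) t² ⇒ 5.000 t² − 33.591 t − 106.8 = 0.
t = [33.591 + √(1128.4 + 2136.0)] / 10.00 = 9.0726 s.
Horizontal: R = v_x · t = 25.312 × 9.0726 = 229.6 m.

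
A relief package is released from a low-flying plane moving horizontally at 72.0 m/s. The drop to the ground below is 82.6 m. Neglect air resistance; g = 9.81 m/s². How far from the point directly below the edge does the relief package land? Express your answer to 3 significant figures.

Initial vertical velocity is zero, so the fall time comes from h = ½ g t²: t = √(2 × 82.6 / 9.81) = 4.104 s.
Horizontal motion is uniform at 72.0 m/s, so x = 72.0 × 4.104 = 295 m.

295 m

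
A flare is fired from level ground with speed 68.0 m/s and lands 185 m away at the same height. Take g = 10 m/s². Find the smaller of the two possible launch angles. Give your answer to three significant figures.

11.8°

Level-ground range: R = v₀² sin(2θ)/g ⇒ sin 2θ = R g / v₀² = 185×10/68.0² = 0.4001.
2θ = arcsin(0.4001) = 23.58° or 180° − 23.58° = 156.42°.
So θ = 11.8° or θ = 78.2°.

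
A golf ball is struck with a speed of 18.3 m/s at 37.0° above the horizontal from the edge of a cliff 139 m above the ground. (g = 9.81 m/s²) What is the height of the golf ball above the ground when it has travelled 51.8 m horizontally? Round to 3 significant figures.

v_x = 18.3 cos 37.0° = 14.62 m/s, v_y0 = 18.3 sin 37.0° = 11.01 m/s.
Time to reach x = 51.8 m: t = x / v_x = 51.8 / 14.62 = 3.543 s.
y = 139 + v_y0 t − ½ g t² = 139 + 11.01×3.543 − 4.905×3.543² = 116 m.

116 m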